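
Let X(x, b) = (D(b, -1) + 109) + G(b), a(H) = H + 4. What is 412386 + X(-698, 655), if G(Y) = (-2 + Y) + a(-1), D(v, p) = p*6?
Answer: 413145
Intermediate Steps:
a(H) = 4 + H
D(v, p) = 6*p
G(Y) = 1 + Y (G(Y) = (-2 + Y) + (4 - 1) = (-2 + Y) + 3 = 1 + Y)
X(x, b) = 104 + b (X(x, b) = (6*(-1) + 109) + (1 + b) = (-6 + 109) + (1 + b) = 103 + (1 + b) = 104 + b)
412386 + X(-698, 655) = 412386 + (104 + 655) = 412386 + 759 = 413145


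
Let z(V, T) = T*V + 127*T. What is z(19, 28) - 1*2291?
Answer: 1797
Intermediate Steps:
z(V, T) = 127*T + T*V
z(19, 28) - 1*2291 = 28*(127 + 19) - 1*2291 = 28*146 - 2291 = 4088 - 2291 = 1797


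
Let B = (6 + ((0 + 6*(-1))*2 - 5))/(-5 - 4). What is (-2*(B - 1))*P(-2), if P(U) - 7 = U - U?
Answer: -28/9 ≈ -3.1111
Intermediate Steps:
P(U) = 7 (P(U) = 7 + (U - U) = 7 + 0 = 7)
B = 11/9 (B = (6 + ((0 - 6)*2 - 5))/(-9) = (6 + (-6*2 - 5))*(-1/9) = (6 + (-12 - 5))*(-1/9) = (6 - 17)*(-1/9) = -11*(-1/9) = 11/9 ≈ 1.2222)
(-2*(B - 1))*P(-2) = -2*(11/9 - 1)*7 = -2*2/9*7 = -4/9*7 = -28/9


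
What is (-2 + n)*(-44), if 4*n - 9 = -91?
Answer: 990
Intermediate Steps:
n = -41/2 (n = 9/4 + (1/4)*(-91) = 9/4 - 91/4 = -41/2 ≈ -20.500)
(-2 + n)*(-44) = (-2 - 41/2)*(-44) = -45/2*(-44) = 990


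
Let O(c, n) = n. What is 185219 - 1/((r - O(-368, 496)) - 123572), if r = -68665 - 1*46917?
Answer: 44387733351/239650 ≈ 1.8522e+5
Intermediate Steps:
r = -115582 (r = -68665 - 46917 = -115582)
185219 - 1/((r - O(-368, 496)) - 123572) = 185219 - 1/((-115582 - 1*496) - 123572) = 185219 - 1/((-115582 - 496) - 123572) = 185219 - 1/(-116078 - 123572) = 185219 - 1/(-239650) = 185219 - 1*(-1/239650) = 185219 + 1/239650 = 44387733351/239650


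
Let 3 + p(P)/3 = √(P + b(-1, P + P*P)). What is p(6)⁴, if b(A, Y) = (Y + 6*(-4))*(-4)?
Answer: 70713 + 55404*I*√66 ≈ 70713.0 + 4.501e+5*I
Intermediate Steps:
b(A, Y) = 96 - 4*Y (b(A, Y) = (Y - 24)*(-4) = (-24 + Y)*(-4) = 96 - 4*Y)
p(P) = -9 + 3*√(96 - 4*P² - 3*P) (p(P) = -9 + 3*√(P + (96 - 4*(P + P*P))) = -9 + 3*√(P + (96 - 4*(P + P²))) = -9 + 3*√(P + (96 + (-4*P - 4*P²))) = -9 + 3*√(P + (96 - 4*P - 4*P²)) = -9 + 3*√(96 - 4*P² - 3*P))
p(6)⁴ = (-9 + 3*√(96 + 6 - 4*6*(1 + 6)))⁴ = (-9 + 3*√(96 + 6 - 4*6*7))⁴ = (-9 + 3*√(96 + 6 - 168))⁴ = (-9 + 3*√(-66))⁴ = (-9 + 3*(I*√66))⁴ = (-9 + 3*I*√66)⁴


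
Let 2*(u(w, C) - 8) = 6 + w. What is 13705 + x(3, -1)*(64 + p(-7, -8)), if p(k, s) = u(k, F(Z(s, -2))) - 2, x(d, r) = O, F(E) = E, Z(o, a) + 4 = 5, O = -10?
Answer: 13010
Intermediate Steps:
Z(o, a) = 1 (Z(o, a) = -4 + 5 = 1)
x(d, r) = -10
u(w, C) = 11 + w/2 (u(w, C) = 8 + (6 + w)/2 = 8 + (3 + w/2) = 11 + w/2)
p(k, s) = 9 + k/2 (p(k, s) = (11 + k/2) - 2 = 9 + k/2)
13705 + x(3, -1)*(64 + p(-7, -8)) = 13705 - 10*(64 + (9 + (1/2)*(-7))) = 13705 - 10*(64 + (9 - 7/2)) = 13705 - 10*(64 + 11/2) = 13705 - 10*139/2 = 13705 - 695 = 13010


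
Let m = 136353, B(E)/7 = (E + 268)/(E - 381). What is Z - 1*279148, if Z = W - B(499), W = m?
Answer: -285681/2 ≈ -1.4284e+5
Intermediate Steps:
B(E) = 7*(268 + E)/(-381 + E) (B(E) = 7*((E + 268)/(E - 381)) = 7*((268 + E)/(-381 + E)) = 7*(268 + E)/(-381 + E))
W = 136353
Z = 272615/2 (Z = 136353 - 7*(268 + 499)/(-381 + 499) = 136353 - 7*767/118 = 136353 - 1*91/2 = 136353 - 91/2 = 272615/2 ≈ 1.3631e+5)
Z - 1*279148 = 272615/2 - 1*279148 = 272615/2 - 279148 = -285681/2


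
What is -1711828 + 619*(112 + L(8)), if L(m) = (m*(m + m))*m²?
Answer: 3428348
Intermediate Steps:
L(m) = 2*m⁴ (L(m) = (m*(2*m))*m² = (2*m²)*m² = 2*m⁴)
-1711828 + 619*(112 + L(8)) = -1711828 + 619*(112 + 2*8⁴) = -1711828 + 619*(112 + 2*4096) = -1711828 + 619*(112 + 8192) = -1711828 + 619*8304 = -1711828 + 5140176 = 3428348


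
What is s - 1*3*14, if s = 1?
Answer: -41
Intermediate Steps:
s - 1*3*14 = 1 - 1*3*14 = 1 - 3*14 = 1 - 42 = -41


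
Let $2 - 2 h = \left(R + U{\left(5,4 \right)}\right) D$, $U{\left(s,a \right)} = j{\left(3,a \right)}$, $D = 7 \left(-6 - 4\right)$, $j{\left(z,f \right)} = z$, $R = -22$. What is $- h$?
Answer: $664$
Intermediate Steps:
$D = -70$ ($D = 7 \left(-10\right) = -70$)
$U{\left(s,a \right)} = 3$
$h = -664$ ($h = 1 - \frac{\left(-22 + 3\right) \left(-70\right)}{2} = 1 - \frac{\left(-19\right) \left(-70\right)}{2} = 1 - 665 = -664$)
$- h = \left(-1\right) \left(-664\right) = 664$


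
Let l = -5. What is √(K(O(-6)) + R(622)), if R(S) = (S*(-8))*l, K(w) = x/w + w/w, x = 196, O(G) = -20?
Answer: 2*√155445/5 ≈ 157.71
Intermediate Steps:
K(w) = 1 + 196/w (K(w) = 196/w + w/w = 196/w + 1 = 1 + 196/w)
R(S) = 40*S (R(S) = (S*(-8))*(-5) = -8*S*(-5) = 40*S)
√(K(O(-6)) + R(622)) = √((196 - 20)/(-20) + 40*622) = √(-1/20*176 + 24880) = √(-44/5 + 24880) = √(124356/5) = 2*√155445/5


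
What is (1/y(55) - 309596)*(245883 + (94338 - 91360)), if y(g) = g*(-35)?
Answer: -148314262799161/1925 ≈ -7.7046e+10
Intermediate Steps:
y(g) = -35*g
(1/y(55) - 309596)*(245883 + (94338 - 91360)) = (1/(-35*55) - 309596)*(245883 + (94338 - 91360)) = (1/(-1925) - 309596)*(245883 + 2978) = (-1/1925 - 309596)*248861 = -595972301/1925*248861 = -148314262799161/1925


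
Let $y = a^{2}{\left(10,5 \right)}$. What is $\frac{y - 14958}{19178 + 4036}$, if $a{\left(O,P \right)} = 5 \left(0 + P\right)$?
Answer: $- \frac{14333}{23214} \approx -0.61743$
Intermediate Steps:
$a{\left(O,P \right)} = 5 P$
$y = 625$ ($y = \left(5 \cdot 5\right)^{2} = 25^{2} = 625$)
$\frac{y - 14958}{19178 + 4036} = \frac{625 - 14958}{19178 + 4036} = - \frac{14333}{23214}$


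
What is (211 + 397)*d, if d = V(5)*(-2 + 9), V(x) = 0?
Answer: 0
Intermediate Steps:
d = 0 (d = 0*(-2 + 9) = 0*7 = 0)
(211 + 397)*d = (211 + 397)*0 = 608*0 = 0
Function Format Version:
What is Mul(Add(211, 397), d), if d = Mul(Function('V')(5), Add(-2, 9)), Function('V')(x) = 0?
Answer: 0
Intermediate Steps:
d = 0 (d = Mul(0, Add(-2, 9)) = Mul(0, 7) = 0)
Mul(Add(211, 397), d) = Mul(Add(211, 397), 0) = Mul(608, 0) = 0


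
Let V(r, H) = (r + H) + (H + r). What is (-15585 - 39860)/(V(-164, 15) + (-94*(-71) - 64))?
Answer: -55445/6312 ≈ -8.7841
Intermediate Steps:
V(r, H) = 2*H + 2*r (V(r, H) = (H + r) + (H + r) = 2*H + 2*r)
(-15585 - 39860)/(V(-164, 15) + (-94*(-71) - 64)) = (-15585 - 39860)/((2*15 + 2*(-164)) + (-94*(-71) - 64)) = -55445/((30 - 328) + (6674 - 64)) = -55445/(-298 + 6610) = -55445/6312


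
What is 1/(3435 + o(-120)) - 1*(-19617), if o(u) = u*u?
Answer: 349869196/17835 ≈ 19617.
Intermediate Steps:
o(u) = u²
1/(3435 + o(-120)) - 1*(-19617) = 1/(3435 + (-120)²) - 1*(-19617) = 1/(3435 + 14400) + 19617 = 1/17835 + 19617 = 349869196/17835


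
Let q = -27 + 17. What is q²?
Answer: 100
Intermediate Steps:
q = -10
q² = (-10)² = 100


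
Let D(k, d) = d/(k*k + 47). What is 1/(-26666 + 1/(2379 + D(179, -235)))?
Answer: -76337117/2035605529834 ≈ -3.7501e-5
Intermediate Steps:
D(k, d) = d/(47 + k²) (D(k, d) = d/(k² + 47) = d/(47 + k²))
1/(-26666 + 1/(2379 + D(179, -235))) = 1/(-26666 + 1/(2379 - 235/(47 + 179²))) = 1/(-26666 + 1/(2379 - 235/(47 + 32041))) = 1/(-26666 + 1/(2379 - 235/32088)) = 1/(-26666 + 1/(76337117/32088)) = 1/(-26666 + 32088/76337117) = 1/(-2035605529834/76337117) = -76337117/2035605529834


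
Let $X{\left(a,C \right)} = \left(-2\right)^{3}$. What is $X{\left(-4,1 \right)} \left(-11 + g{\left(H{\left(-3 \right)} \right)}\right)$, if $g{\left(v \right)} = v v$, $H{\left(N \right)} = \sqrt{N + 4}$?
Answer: $80$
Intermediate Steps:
$H{\left(N \right)} = \sqrt{4 + N}$
$X{\left(a,C \right)} = -8$
$g{\left(v \right)} = v^{2}$
$X{\left(-4,1 \right)} \left(-11 + g{\left(H{\left(-3 \right)} \right)}\right) = - 8 \left(-11 + \left(\sqrt{4 - 3}\right)^{2}\right) = - 8 \left(-11 + \left(\sqrt{1}\right)^{2}\right) = - 8 \left(-11 + 1^{2}\right) = - 8 \left(-11 + 1\right) = \left(-8\right) \left(-10\right) = 80$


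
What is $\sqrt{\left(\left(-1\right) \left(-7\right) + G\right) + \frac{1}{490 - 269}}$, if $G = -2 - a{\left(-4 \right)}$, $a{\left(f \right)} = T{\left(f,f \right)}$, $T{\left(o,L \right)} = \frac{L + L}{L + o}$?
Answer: $\frac{\sqrt{195585}}{221} \approx 2.0011$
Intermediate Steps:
$T{\left(o,L \right)} = \frac{2 L}{L + o}$
$a{\left(f \right)} = 1$ ($a{\left(f \right)} = \frac{2 f}{f + f} = \frac{2 f}{2 f} = 2 f \frac{1}{2 f} = 1$)
$G = -3$ ($G = -2 - 1 = -3$)
$\sqrt{\left(\left(-1\right) \left(-7\right) + G\right) + \frac{1}{490 - 269}} = \sqrt{\left(\left(-1\right) \left(-7\right) - 3\right) + \frac{1}{490 - 269}} = \sqrt{\left(7 - 3\right) + \frac{1}{221}} = \sqrt{4 + \frac{1}{221}} = \sqrt{\frac{885}{221}} = \frac{\sqrt{195585}}{221}$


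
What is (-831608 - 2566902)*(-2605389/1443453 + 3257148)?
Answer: -5326074009277161350/481151 ≈ -1.1069e+13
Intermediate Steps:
(-831608 - 2566902)*(-2605389/1443453 + 3257148) = -3398510*(-2605389*1/1443453 + 3257148) = -3398510*(-868463/481151 + 3257148) = -3398510*1567179148885/481151 = -5326074009277161350/481151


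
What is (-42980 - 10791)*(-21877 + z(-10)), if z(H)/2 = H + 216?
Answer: 1154194515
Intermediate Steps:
z(H) = 432 + 2*H (z(H) = 2*(H + 216) = 2*(216 + H) = 432 + 2*H)
(-42980 - 10791)*(-21877 + z(-10)) = (-42980 - 10791)*(-21877 + (432 + 2*(-10))) = -53771*(-21877 + (432 - 20)) = -53771*(-21877 + 412) = -53771*(-21465) = 1154194515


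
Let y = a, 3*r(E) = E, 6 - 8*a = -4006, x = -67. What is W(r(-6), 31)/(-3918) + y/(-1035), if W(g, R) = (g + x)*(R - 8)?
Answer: -53722/675855 ≈ -0.079487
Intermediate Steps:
a = 1003/2 (a = ¾ - ⅛*(-4006) = ¾ + 2003/4 = 1003/2 ≈ 501.50)
r(E) = E/3
y = 1003/2 ≈ 501.50
W(g, R) = (-67 + g)*(-8 + R) (W(g, R) = (g - 67)*(R - 8) = (-67 + g)*(-8 + R))
W(r(-6), 31)/(-3918) + y/(-1035) = (536 - 67*31 - 8*(-6)/3 + 31*((⅓)*(-6)))/(-3918) + (1003/2)/(-1035) = (536 - 2077 - 8*(-2) + 31*(-2))*(-1/3918) + (1003/2)*(-1/1035) = (536 - 2077 + 16 - 62)*(-1/3918) - 1003/2070 = -1587*(-1/3918) - 1003/2070 = 529/1306 - 1003/2070 = -53722/675855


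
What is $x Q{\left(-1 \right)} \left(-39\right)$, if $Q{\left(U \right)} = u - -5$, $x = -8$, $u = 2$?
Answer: $2184$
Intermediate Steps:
$Q{\left(U \right)} = 7$ ($Q{\left(U \right)} = 2 - -5 = 2 + 5 = 7$)
$x Q{\left(-1 \right)} \left(-39\right) = \left(-8\right) 7 \left(-39\right) = \left(-56\right) \left(-39\right) = 2184$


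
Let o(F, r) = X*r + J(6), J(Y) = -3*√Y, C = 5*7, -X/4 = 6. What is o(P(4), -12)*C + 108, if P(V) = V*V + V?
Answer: 10188 - 105*√6 ≈ 9930.8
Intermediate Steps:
X = -24 (X = -4*6 = -24)
C = 35
P(V) = V + V² (P(V) = V² + V = V + V²)
o(F, r) = -24*r - 3*√6
o(P(4), -12)*C + 108 = (-24*(-12) - 3*√6)*35 + 108 = (288 - 3*√6)*35 + 108 = (10080 - 105*√6) + 108 = 10188 - 105*√6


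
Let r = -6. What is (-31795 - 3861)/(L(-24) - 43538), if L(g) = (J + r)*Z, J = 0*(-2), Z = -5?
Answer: 8914/10877 ≈ 0.81953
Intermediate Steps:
J = 0
L(g) = 30 (L(g) = (0 - 6)*(-5) = -6*(-5) = 30)
(-31795 - 3861)/(L(-24) - 43538) = (-31795 - 3861)/(30 - 43538) = -35656/(-43508) = -35656*(-1/43508) = 8914/10877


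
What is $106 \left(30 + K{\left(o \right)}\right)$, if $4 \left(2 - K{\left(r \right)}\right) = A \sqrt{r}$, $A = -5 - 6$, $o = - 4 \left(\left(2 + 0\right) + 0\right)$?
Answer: $3392 + 583 i \sqrt{2} \approx 3392.0 + 824.49 i$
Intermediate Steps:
$o = -8$ ($o = - 4 \left(2 + 0\right) = \left(-4\right) 2 = -8$)
$A = -11$ ($A = -5 - 6 = -11$)
$K{\left(r \right)} = 2 + \frac{11 \sqrt{r}}{4}$ ($K{\left(r \right)} = 2 - \frac{\left(-11\right) \sqrt{r}}{4} = 2 + \frac{11 \sqrt{r}}{4}$)
$106 \left(30 + K{\left(o \right)}\right) = 106 \left(30 + \left(2 + \frac{11 \sqrt{-8}}{4}\right)\right) = 106 \left(30 + \left(2 + \frac{11 \cdot 2 i \sqrt{2}}{4}\right)\right) = 106 \left(30 + \left(2 + \frac{11 i \sqrt{2}}{2}\right)\right) = 106 \left(32 + \frac{11 i \sqrt{2}}{2}\right) = 3392 + 583 i \sqrt{2}$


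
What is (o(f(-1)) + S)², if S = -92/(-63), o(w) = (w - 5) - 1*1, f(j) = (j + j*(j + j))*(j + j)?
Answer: 169744/3969 ≈ 42.767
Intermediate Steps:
f(j) = 2*j*(j + 2*j²) (f(j) = (j + j*(2*j))*(2*j) = (j + 2*j²)*(2*j) = 2*j*(j + 2*j²))
o(w) = -6 + w (o(w) = (-5 + w) - 1 = -6 + w)
S = 92/63 (S = -92*(-1/63) = 92/63 ≈ 1.4603)
(o(f(-1)) + S)² = ((-6 + (-1)²*(2 + 4*(-1))) + 92/63)² = ((-6 + 1*(2 - 4)) + 92/63)² = ((-6 + 1*(-2)) + 92/63)² = ((-6 - 2) + 92/63)² = (-8 + 92/63)² = (-412/63)² = 169744/3969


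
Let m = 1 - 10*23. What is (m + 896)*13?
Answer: 8671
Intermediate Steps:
m = -229 (m = 1 - 230 = -229)
(m + 896)*13 = (-229 + 896)*13 = 667*13 = 8671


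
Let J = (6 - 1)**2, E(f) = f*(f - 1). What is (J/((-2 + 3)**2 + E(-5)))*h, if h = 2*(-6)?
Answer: -300/31 ≈ -9.6774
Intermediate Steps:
E(f) = f*(-1 + f)
h = -12
J = 25 (J = 5**2 = 25)
(J/((-2 + 3)**2 + E(-5)))*h = (25/((-2 + 3)**2 - 5*(-1 - 5)))*(-12) = (25/(1**2 - 5*(-6)))*(-12) = (25/(1 + 30))*(-12) = (25/31)*(-12) = -300/31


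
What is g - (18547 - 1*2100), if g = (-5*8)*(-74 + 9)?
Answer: -13847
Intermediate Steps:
g = 2600 (g = -40*(-65) = 2600)
g - (18547 - 1*2100) = 2600 - (18547 - 1*2100) = 2600 - (18547 - 2100) = 2600 - 1*16447 = 2600 - 16447 = -13847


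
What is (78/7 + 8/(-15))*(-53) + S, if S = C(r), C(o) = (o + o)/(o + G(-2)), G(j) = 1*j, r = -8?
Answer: -58874/105 ≈ -560.71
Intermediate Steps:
G(j) = j
C(o) = 2*o/(-2 + o) (C(o) = (o + o)/(o - 2) = (2*o)/(-2 + o) = 2*o/(-2 + o))
S = 8/5 (S = 2*(-8)/(-2 - 8) = 2*(-8)/(-10) = 2*(-8)*(-⅒) = 8/5 ≈ 1.6000)
(78/7 + 8/(-15))*(-53) + S = (78/7 + 8/(-15))*(-53) + 8/5 = (78*(⅐) + 8*(-1/15))*(-53) + 8/5 = (78/7 - 8/15)*(-53) + 8/5 = (1114/105)*(-53) + 8/5 = -59042/105 + 8/5 = -58874/105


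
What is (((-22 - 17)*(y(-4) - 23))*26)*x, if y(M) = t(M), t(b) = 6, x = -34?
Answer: -586092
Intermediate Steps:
y(M) = 6
(((-22 - 17)*(y(-4) - 23))*26)*x = (((-22 - 17)*(6 - 23))*26)*(-34) = (-39*(-17)*26)*(-34) = (663*26)*(-34) = 17238*(-34) = -586092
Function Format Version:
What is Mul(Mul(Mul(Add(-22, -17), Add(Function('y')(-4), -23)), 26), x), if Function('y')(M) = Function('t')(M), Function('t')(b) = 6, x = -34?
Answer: -586092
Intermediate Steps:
Function('y')(M) = 6
Mul(Mul(Mul(Add(-22, -17), Add(Function('y')(-4), -23)), 26), x) = Mul(Mul(Mul(Add(-22, -17), Add(6, -23)), 26), -34) = Mul(Mul(Mul(-39, -17), 26), -34) = Mul(Mul(663, 26), -34) = Mul(17238, -34) = -586092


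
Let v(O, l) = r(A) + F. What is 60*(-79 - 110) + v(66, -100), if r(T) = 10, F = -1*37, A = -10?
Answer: -11367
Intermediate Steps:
F = -37
v(O, l) = -27 (v(O, l) = 10 - 37 = -27)
60*(-79 - 110) + v(66, -100) = 60*(-79 - 110) - 27 = 60*(-189) - 27 = -11340 - 27 = -11367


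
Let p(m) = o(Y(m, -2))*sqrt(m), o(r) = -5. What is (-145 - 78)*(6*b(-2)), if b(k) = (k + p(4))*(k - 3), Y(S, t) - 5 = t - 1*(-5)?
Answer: -80280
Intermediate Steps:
Y(S, t) = 10 + t (Y(S, t) = 5 + (t - 1*(-5)) = 5 + (t + 5) = 5 + (5 + t) = 10 + t)
p(m) = -5*sqrt(m)
b(k) = (-10 + k)*(-3 + k) (b(k) = (k - 5*sqrt(4))*(k - 3) = (k - 5*2)*(-3 + k) = (k - 10)*(-3 + k) = (-10 + k)*(-3 + k))
(-145 - 78)*(6*b(-2)) = (-145 - 78)*(6*(30 + (-2)**2 - 13*(-2))) = -1338*(30 + 4 + 26) = -1338*60 = -223*360 = -80280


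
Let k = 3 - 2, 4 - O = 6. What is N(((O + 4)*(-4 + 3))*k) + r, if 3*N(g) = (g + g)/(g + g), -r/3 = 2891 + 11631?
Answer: -130697/3 ≈ -43566.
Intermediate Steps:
O = -2 (O = 4 - 1*6 = 4 - 6 = -2)
k = 1
r = -43566 (r = -3*(2891 + 11631) = -3*14522 = -43566)
N(g) = ⅓ (N(g) = ((g + g)/(g + g))/3 = ((2*g)/((2*g)))/3 = ((2*g)*(1/(2*g)))/3 = (⅓)*1 = ⅓)
N(((O + 4)*(-4 + 3))*k) + r = ⅓ - 43566 = -130697/3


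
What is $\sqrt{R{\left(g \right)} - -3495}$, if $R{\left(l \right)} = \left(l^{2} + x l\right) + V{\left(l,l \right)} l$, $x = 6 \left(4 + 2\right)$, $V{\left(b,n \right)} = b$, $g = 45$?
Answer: $\sqrt{9165} \approx 95.734$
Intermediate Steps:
$x = 36$ ($x = 6 \cdot 6 = 36$)
$R{\left(l \right)} = 2 l^{2} + 36 l$ ($R{\left(l \right)} = \left(l^{2} + 36 l\right) + l l = \left(l^{2} + 36 l\right) + l^{2} = 2 l^{2} + 36 l$)
$\sqrt{R{\left(g \right)} - -3495} = \sqrt{2 \cdot 45 \left(18 + 45\right) - -3495} = \sqrt{2 \cdot 45 \cdot 63 + 3495} = \sqrt{5670 + 3495} = \sqrt{9165}$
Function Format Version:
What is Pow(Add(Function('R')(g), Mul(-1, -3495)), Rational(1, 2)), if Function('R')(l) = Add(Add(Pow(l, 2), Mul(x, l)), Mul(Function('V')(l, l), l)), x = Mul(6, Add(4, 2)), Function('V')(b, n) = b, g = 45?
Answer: Pow(9165, Rational(1, 2)) ≈ 95.734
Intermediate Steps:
x = 36 (x = Mul(6, 6) = 36)
Function('R')(l) = Add(Mul(2, Pow(l, 2)), Mul(36, l)) (Function('R')(l) = Add(Add(Pow(l, 2), Mul(36, l)), Mul(l, l)) = Add(Add(Pow(l, 2), Mul(36, l)), Pow(l, 2)) = Add(Mul(2, Pow(l, 2)), Mul(36, l)))
Pow(Add(Function('R')(g), Mul(-1, -3495)), Rational(1, 2)) = Pow(Add(Mul(2, 45, Add(18, 45)), Mul(-1, -3495)), Rational(1, 2)) = Pow(Add(Mul(2, 45, 63), 3495), Rational(1, 2)) = Pow(Add(5670, 3495), Rational(1, 2)) = Pow(9165, Rational(1, 2))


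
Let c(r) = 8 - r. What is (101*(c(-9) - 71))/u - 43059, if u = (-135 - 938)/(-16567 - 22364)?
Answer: -258531981/1073 ≈ -2.4094e+5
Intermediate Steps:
u = 1073/38931 (u = -1073/(-38931) = -1073*(-1/38931) = 1073/38931 ≈ 0.027562)
(101*(c(-9) - 71))/u - 43059 = (101*((8 - 1*(-9)) - 71))/(1073/38931) - 43059 = (101*((8 + 9) - 71))*(38931/1073) - 43059 = (101*(17 - 71))*(38931/1073) - 43059 = (101*(-54))*(38931/1073) - 43059 = -5454*38931/1073 - 43059 = -212329674/1073 - 43059 = -258531981/1073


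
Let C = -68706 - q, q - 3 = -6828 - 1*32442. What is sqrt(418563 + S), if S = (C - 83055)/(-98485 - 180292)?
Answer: sqrt(32529331190117265)/278777 ≈ 646.96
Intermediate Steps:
q = -39267 (q = 3 + (-6828 - 1*32442) = 3 + (-6828 - 32442) = 3 - 39270 = -39267)
C = -29439 (C = -68706 - 1*(-39267) = -68706 + 39267 = -29439)
S = 112494/278777 (S = (-29439 - 83055)/(-98485 - 180292) = -112494/(-278777) = -112494*(-1/278777) = 112494/278777 ≈ 0.40353)
sqrt(418563 + S) = sqrt(418563 + 112494/278777) = sqrt(116685849945/278777) = sqrt(32529331190117265)/278777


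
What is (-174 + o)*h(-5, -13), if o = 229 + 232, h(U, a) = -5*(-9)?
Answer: 12915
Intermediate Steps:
h(U, a) = 45
o = 461
(-174 + o)*h(-5, -13) = (-174 + 461)*45 = 287*45 = 12915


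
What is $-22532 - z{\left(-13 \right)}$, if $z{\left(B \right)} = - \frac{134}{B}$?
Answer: $- \frac{293050}{13} \approx -22542.0$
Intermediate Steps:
$-22532 - z{\left(-13 \right)} = -22532 - - \frac{134}{-13} = -22532 - \left(-134\right) \left(- \frac{1}{13}\right) = -22532 - \frac{134}{13} = - \frac{293050}{13}$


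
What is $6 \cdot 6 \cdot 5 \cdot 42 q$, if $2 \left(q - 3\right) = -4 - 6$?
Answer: $-15120$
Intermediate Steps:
$q = -2$ ($q = 3 + \frac{-4 - 6}{2} = 3 + \frac{1}{2} \left(-10\right) = 3 - 5 = -2$)
$6 \cdot 6 \cdot 5 \cdot 42 q = 6 \cdot 6 \cdot 5 \cdot 42 \left(-2\right) = 36 \cdot 5 \cdot 42 \left(-2\right) = 180 \cdot 42 \left(-2\right) = 7560 \left(-2\right) = -15120$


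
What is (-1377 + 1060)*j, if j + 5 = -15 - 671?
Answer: 219047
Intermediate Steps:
j = -691 (j = -5 + (-15 - 671) = -5 - 686 = -691)
(-1377 + 1060)*j = (-1377 + 1060)*(-691) = -317*(-691) = 219047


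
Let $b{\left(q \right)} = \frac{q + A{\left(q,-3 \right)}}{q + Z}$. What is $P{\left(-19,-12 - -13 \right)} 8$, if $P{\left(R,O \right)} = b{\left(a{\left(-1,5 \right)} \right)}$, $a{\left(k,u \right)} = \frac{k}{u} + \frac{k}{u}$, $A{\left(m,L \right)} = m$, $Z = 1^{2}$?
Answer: $- \frac{32}{3} \approx -10.667$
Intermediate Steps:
$Z = 1$
$a{\left(k,u \right)} = \frac{2 k}{u}$
$b{\left(q \right)} = \frac{2 q}{1 + q}$ ($b{\left(q \right)} = \frac{q + q}{q + 1} = \frac{2 q}{1 + q}$)
$P{\left(R,O \right)} = - \frac{4}{3}$ ($P{\left(R,O \right)} = \frac{2 \cdot 2 \left(-1\right) \frac{1}{5}}{1 + 2 \left(-1\right) \frac{1}{5}} = 2 \left(- \frac{2}{5}\right) \frac{1}{1 - \frac{2}{5}} = 2 \left(- \frac{2}{5}\right) \frac{1}{\frac{3}{5}} = 2 \left(- \frac{2}{5}\right) \frac{5}{3} = - \frac{4}{3}$)
$P{\left(-19,-12 - -13 \right)} 8 = \left(- \frac{4}{3}\right) 8 = - \frac{32}{3}$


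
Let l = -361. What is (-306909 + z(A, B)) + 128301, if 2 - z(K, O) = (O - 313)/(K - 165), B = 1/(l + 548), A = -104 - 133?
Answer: -2237764329/12529 ≈ -1.7861e+5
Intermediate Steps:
A = -237
B = 1/187 (B = 1/(-361 + 548) = 1/187 ≈ 0.0053476)
z(K, O) = 2 - (-313 + O)/(-165 + K) (z(K, O) = 2 - (O - 313)/(K - 165) = 2 - (-313 + O)/(-165 + K))
(-306909 + z(A, B)) + 128301 = (-306909 + (-17 - 1*1/187 + 2*(-237))/(-165 - 237)) + 128301 = (-306909 + (-17 - 1/187 - 474)/(-402)) + 128301 = (-306909 - 1/402*(-91818/187)) + 128301 = (-306909 + 15303/12529) + 128301 = -3845247558/12529 + 128301 = -2237764329/12529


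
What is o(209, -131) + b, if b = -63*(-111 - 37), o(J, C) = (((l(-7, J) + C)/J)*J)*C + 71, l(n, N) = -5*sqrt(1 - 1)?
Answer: 26556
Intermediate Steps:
l(n, N) = 0 (l(n, N) = -5*sqrt(0) = -5*0 = 0)
o(J, C) = 71 + C**2 (o(J, C) = (((0 + C)/J)*J)*C + 71 = ((C/J)*J)*C + 71 = C*C + 71 = C**2 + 71 = 71 + C**2)
b = 9324 (b = -63*(-148) = 9324)
o(209, -131) + b = (71 + (-131)**2) + 9324 = (71 + 17161) + 9324 = 17232 + 9324 = 26556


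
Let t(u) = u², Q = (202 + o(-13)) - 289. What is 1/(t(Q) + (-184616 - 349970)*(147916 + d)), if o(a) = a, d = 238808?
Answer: -1/206737226264 ≈ -4.8371e-12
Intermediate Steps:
Q = -100 (Q = (202 - 13) - 289 = 189 - 289 = -100)
1/(t(Q) + (-184616 - 349970)*(147916 + d)) = 1/((-100)² + (-184616 - 349970)*(147916 + 238808)) = 1/(10000 - 534586*386724) = 1/(10000 - 206737236264) = 1/(-206737226264) = -1/206737226264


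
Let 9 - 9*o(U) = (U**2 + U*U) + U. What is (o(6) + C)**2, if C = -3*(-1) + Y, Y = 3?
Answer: 25/9 ≈ 2.7778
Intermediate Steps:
o(U) = 1 - 2*U**2/9 - U/9 (o(U) = 1 - ((U**2 + U*U) + U)/9 = 1 - ((U**2 + U**2) + U)/9 = 1 - (2*U**2 + U)/9 = 1 - (U + 2*U**2)/9 = 1 + (-2*U**2/9 - U/9) = 1 - 2*U**2/9 - U/9)
C = 6 (C = -3*(-1) + 3 = 3 + 3 = 6)
(o(6) + C)**2 = ((1 - 2/9*6**2 - 1/9*6) + 6)**2 = ((1 - 2/9*36 - 2/3) + 6)**2 = ((1 - 8 - 2/3) + 6)**2 = (-23/3 + 6)**2 = (-5/3)**2 = 25/9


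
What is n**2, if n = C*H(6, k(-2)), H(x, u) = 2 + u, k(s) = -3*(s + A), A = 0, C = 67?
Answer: 287296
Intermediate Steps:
k(s) = -3*s (k(s) = -3*(s + 0) = -3*s)
n = 536 (n = 67*(2 - 3*(-2)) = 67*(2 + 6) = 67*8 = 536)
n**2 = 536**2 = 287296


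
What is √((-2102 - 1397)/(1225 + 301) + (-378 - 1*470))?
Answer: I*√1980056722/1526 ≈ 29.16*I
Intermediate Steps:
√((-2102 - 1397)/(1225 + 301) + (-378 - 1*470)) = √(-3499/1526 + (-378 - 470)) = √(-3499*1/1526 - 848) = √(-3499/1526 - 848) = √(-1297547/1526) = I*√1980056722/1526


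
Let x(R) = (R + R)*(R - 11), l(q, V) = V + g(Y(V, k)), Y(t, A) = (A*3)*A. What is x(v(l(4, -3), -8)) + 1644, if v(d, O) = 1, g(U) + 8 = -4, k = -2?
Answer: 1624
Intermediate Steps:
Y(t, A) = 3*A² (Y(t, A) = (3*A)*A = 3*A²)
g(U) = -12 (g(U) = -8 - 4 = -12)
l(q, V) = -12 + V (l(q, V) = V - 12 = -12 + V)
x(R) = 2*R*(-11 + R) (x(R) = (2*R)*(-11 + R) = 2*R*(-11 + R))
x(v(l(4, -3), -8)) + 1644 = 2*1*(-11 + 1) + 1644 = 2*1*(-10) + 1644 = -20 + 1644 = 1624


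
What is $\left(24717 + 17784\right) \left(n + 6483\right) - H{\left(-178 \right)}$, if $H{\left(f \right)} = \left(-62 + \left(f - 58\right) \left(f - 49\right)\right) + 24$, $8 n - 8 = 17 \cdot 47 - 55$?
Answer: $279475543$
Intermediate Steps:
$n = 94$ ($n = 1 + \frac{17 \cdot 47 - 55}{8} = 1 + \frac{799 - 55}{8} = 1 + \frac{1}{8} \cdot 744 = 1 + 93 = 94$)
$H{\left(f \right)} = -38 + \left(-58 + f\right) \left(-49 + f\right)$ ($H{\left(f \right)} = \left(-62 + \left(-58 + f\right) \left(-49 + f\right)\right) + 24 = -38 + \left(-58 + f\right) \left(-49 + f\right)$)
$\left(24717 + 17784\right) \left(n + 6483\right) - H{\left(-178 \right)} = \left(24717 + 17784\right) \left(94 + 6483\right) - \left(2804 + \left(-178\right)^{2} - -19046\right) = 42501 \cdot 6577 - \left(2804 + 31684 + 19046\right) = 279529077 - 53534 = 279475543$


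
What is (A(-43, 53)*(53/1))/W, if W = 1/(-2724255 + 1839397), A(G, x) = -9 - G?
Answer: -1594514116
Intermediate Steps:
W = -1/884858 (W = 1/(-884858) = -1/884858 ≈ -1.1301e-6)
(A(-43, 53)*(53/1))/W = ((-9 - 1*(-43))*(53/1))/(-1/884858) = ((-9 + 43)*(53*1))*(-884858) = (34*53)*(-884858) = 1802*(-884858) = -1594514116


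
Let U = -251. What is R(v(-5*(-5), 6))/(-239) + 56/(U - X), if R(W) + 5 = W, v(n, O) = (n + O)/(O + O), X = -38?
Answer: -17159/67876 ≈ -0.25280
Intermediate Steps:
v(n, O) = (O + n)/(2*O) (v(n, O) = (O + n)/((2*O)) = (O + n)*(1/(2*O)) = (O + n)/(2*O))
R(W) = -5 + W
R(v(-5*(-5), 6))/(-239) + 56/(U - X) = (-5 + (1/2)*(6 - 5*(-5))/6)/(-239) + 56/(-251 - 1*(-38)) = (-5 + (1/2)*(1/6)*(6 + 25))*(-1/239) + 56/(-251 + 38) = (-5 + (1/2)*(1/6)*31)*(-1/239) + 56/(-213) = (-5 + 31/12)*(-1/239) + 56*(-1/213) = -29/12*(-1/239) - 56/213 = 29/2868 - 56/213 = -17159/67876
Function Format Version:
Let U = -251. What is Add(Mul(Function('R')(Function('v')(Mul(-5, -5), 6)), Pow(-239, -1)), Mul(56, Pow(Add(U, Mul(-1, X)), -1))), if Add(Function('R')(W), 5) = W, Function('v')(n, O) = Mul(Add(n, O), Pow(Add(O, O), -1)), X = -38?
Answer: Rational(-17159, 67876) ≈ -0.25280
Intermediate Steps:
Function('v')(n, O) = Mul(Rational(1, 2), Pow(O, -1), Add(O, n)) (Function('v')(n, O) = Mul(Add(O, n), Pow(Mul(2, O), -1)) = Mul(Add(O, n), Mul(Rational(1, 2), Pow(O, -1))) = Mul(Rational(1, 2), Pow(O, -1), Add(O, n)))
Function('R')(W) = Add(-5, W)
Add(Mul(Function('R')(Function('v')(Mul(-5, -5), 6)), Pow(-239, -1)), Mul(56, Pow(Add(U, Mul(-1, X)), -1))) = Add(Mul(Add(-5, Mul(Rational(1, 2), Pow(6, -1), Add(6, Mul(-5, -5)))), Pow(-239, -1)), Mul(56, Pow(Add(-251, Mul(-1, -38)), -1))) = Add(Mul(Add(-5, Mul(Rational(1, 2), Rational(1, 6), Add(6, 25))), Rational(-1, 239)), Mul(56, Pow(Add(-251, 38), -1))) = Add(Mul(Add(-5, Mul(Rational(1, 2), Rational(1, 6), 31)), Rational(-1, 239)), Mul(56, Pow(-213, -1))) = Add(Mul(Add(-5, Rational(31, 12)), Rational(-1, 239)), Mul(56, Rational(-1, 213))) = Add(Mul(Rational(-29, 12), Rational(-1, 239)), Rational(-56, 213)) = Add(Rational(29, 2868), Rational(-56, 213)) = Rational(-17159, 67876)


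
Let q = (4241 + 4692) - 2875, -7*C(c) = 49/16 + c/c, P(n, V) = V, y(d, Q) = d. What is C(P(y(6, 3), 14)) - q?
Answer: -678561/112 ≈ -6058.6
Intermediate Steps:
C(c) = -65/112 (C(c) = -(49/16 + c/c)/7 = -(49*(1/16) + 1)/7 = -(49/16 + 1)/7 = -⅐*65/16 = -65/112)
q = 6058 (q = 8933 - 2875 = 6058)
C(P(y(6, 3), 14)) - q = -65/112 - 1*6058 = -65/112 - 6058 = -678561/112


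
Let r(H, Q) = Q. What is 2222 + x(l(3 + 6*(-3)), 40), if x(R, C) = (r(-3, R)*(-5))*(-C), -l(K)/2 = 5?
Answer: 222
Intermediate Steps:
l(K) = -10 (l(K) = -2*5 = -10)
x(R, C) = 5*C*R (x(R, C) = (R*(-5))*(-C) = (-5*R)*(-C) = 5*C*R)
2222 + x(l(3 + 6*(-3)), 40) = 2222 + 5*40*(-10) = 2222 - 2000 = 222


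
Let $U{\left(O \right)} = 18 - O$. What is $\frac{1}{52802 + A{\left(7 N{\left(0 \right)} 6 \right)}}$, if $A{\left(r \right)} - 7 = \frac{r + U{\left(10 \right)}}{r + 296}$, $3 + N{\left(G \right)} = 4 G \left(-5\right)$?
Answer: $\frac{85}{4488706} \approx 1.8936 \cdot 10^{-5}$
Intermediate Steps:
$N{\left(G \right)} = -3 - 20 G$ ($N{\left(G \right)} = -3 + 4 G \left(-5\right) = -3 - 20 G$)
$A{\left(r \right)} = 7 + \frac{8 + r}{296 + r}$ ($A{\left(r \right)} = 7 + \frac{r + \left(18 - 10\right)}{r + 296} = 7 + \frac{r + \left(18 - 10\right)}{296 + r} = 7 + \frac{r + 8}{296 + r} = 7 + \frac{8 + r}{296 + r}$)
$\frac{1}{52802 + A{\left(7 N{\left(0 \right)} 6 \right)}} = \frac{1}{52802 + \frac{8 \left(260 + 7 \left(-3 - 0\right) 6\right)}{296 + 7 \left(-3 - 0\right) 6}} = \frac{1}{52802 + \frac{8 \left(260 + 7 \left(-3 + 0\right) 6\right)}{296 + 7 \left(-3 + 0\right) 6}} = \frac{1}{52802 + \frac{8 \left(260 + 7 \left(-3\right) 6\right)}{296 + 7 \left(-3\right) 6}} = \frac{1}{52802 + \frac{8 \left(260 - 126\right)}{296 - 126}} = \frac{1}{52802 + 8 \cdot \frac{1}{170} \cdot 134} = \frac{1}{52802 + \frac{536}{85}} = \frac{1}{\frac{4488706}{85}} = \frac{85}{4488706}$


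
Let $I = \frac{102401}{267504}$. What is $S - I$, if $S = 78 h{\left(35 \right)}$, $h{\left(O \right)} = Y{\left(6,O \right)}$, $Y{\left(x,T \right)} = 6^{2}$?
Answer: $\frac{751048831}{267504} \approx 2807.6$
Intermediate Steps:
$Y{\left(x,T \right)} = 36$
$h{\left(O \right)} = 36$
$S = 2808$ ($S = 78 \cdot 36 = 2808$)
$I = \frac{102401}{267504}$ ($I = 102401 \cdot \frac{1}{267504} = \frac{102401}{267504} \approx 0.3828$)
$S - I = 2808 - \frac{102401}{267504} = \frac{751048831}{267504}$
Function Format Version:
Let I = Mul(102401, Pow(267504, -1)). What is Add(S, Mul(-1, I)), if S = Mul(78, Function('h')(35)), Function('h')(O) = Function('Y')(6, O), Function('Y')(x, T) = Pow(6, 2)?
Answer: Rational(751048831, 267504) ≈ 2807.6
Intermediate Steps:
Function('Y')(x, T) = 36
Function('h')(O) = 36
S = 2808 (S = Mul(78, 36) = 2808)
I = Rational(102401, 267504) (I = Mul(102401, Rational(1, 267504)) = Rational(102401, 267504) ≈ 0.38280)
Add(S, Mul(-1, I)) = Add(2808, Mul(-1, Rational(102401, 267504))) = Add(2808, Rational(-102401, 267504)) = Rational(751048831, 267504)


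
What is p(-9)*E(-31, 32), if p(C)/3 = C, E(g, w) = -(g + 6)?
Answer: -675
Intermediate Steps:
E(g, w) = -6 - g (E(g, w) = -(6 + g) = -6 - g)
p(C) = 3*C
p(-9)*E(-31, 32) = (3*(-9))*(-6 - 1*(-31)) = -27*(-6 + 31) = -27*25 = -675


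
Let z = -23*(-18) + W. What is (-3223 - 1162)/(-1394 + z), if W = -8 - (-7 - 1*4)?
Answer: 4385/977 ≈ 4.4882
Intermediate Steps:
W = 3 (W = -8 - (-7 - 4) = -8 - 1*(-11) = -8 + 11 = 3)
z = 417 (z = -23*(-18) + 3 = 414 + 3 = 417)
(-3223 - 1162)/(-1394 + z) = (-3223 - 1162)/(-1394 + 417) = -4385/(-977) = -4385*(-1/977) = 4385/977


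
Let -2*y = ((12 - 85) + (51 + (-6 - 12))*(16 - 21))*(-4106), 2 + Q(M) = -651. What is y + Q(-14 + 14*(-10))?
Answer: -489267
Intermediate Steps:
Q(M) = -653 (Q(M) = -2 - 651 = -653)
y = -488614 (y = -((12 - 85) + (51 + (-6 - 12))*(16 - 21))*(-4106)/2 = -(-73 + (51 - 18)*(-5))*(-4106)/2 = -(-73 + 33*(-5))*(-4106)/2 = -(-73 - 165)*(-4106)/2 = -(-119)*(-4106) = -1/2*977228 = -488614)
y + Q(-14 + 14*(-10)) = -488614 - 653 = -489267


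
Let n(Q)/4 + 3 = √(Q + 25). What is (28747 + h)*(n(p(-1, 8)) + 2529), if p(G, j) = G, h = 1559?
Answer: 76280202 + 242448*√6 ≈ 7.6874e+7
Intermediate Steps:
n(Q) = -12 + 4*√(25 + Q) (n(Q) = -12 + 4*√(Q + 25) = -12 + 4*√(25 + Q))
(28747 + h)*(n(p(-1, 8)) + 2529) = (28747 + 1559)*((-12 + 4*√(25 - 1)) + 2529) = 30306*((-12 + 4*√24) + 2529) = 30306*((-12 + 4*(2*√6)) + 2529) = 30306*((-12 + 8*√6) + 2529) = 30306*(2517 + 8*√6) = 76280202 + 242448*√6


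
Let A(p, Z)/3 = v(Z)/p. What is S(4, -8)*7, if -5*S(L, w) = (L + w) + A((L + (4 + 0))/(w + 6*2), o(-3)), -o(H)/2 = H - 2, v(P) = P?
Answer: -77/5 ≈ -15.400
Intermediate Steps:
o(H) = 4 - 2*H (o(H) = -2*(H - 2) = -2*(-2 + H) = 4 - 2*H)
A(p, Z) = 3*Z/p (A(p, Z) = 3*(Z/p) = 3*Z/p)
S(L, w) = -L/5 - w/5 - 6*(12 + w)/(4 + L) (S(L, w) = -((L + w) + 3*(4 - 2*(-3))/(((L + (4 + 0))/(w + 6*2))))/5 = -((L + w) + 3*(4 + 6)/(((L + 4)/(w + 12))))/5 = -((L + w) + 3*10/((4 + L)/(12 + w)))/5 = -((L + w) + 3*10*((12 + w)/(4 + L)))/5 = -((L + w) + 30*(12 + w)/(4 + L))/5 = -(L + w + 30*(12 + w)/(4 + L))/5 = -L/5 - w/5 - 6*(12 + w)/(4 + L))
S(4, -8)*7 = ((-360 - 30*(-8) + (4 + 4)*(-1*4 - 1*(-8)))/(5*(4 + 4)))*7 = ((⅕)*(-360 + 240 + 8*(-4 + 8))/8)*7 = ((⅕)*(⅛)*(-360 + 240 + 8*4))*7 = ((⅕)*(⅛)*(-360 + 240 + 32))*7 = ((⅕)*(⅛)*(-88))*7 = -11/5*7 = -77/5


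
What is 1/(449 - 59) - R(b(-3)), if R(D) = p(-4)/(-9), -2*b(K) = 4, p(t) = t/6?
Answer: -251/3510 ≈ -0.071510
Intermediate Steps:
p(t) = t/6 (p(t) = t*(⅙) = t/6)
b(K) = -2 (b(K) = -½*4 = -2)
R(D) = 2/27 (R(D) = ((⅙)*(-4))/(-9) = -⅔*(-⅑) = 2/27)
1/(449 - 59) - R(b(-3)) = 1/(449 - 59) - 1*2/27 = 1/390 - 2/27 = -251/3510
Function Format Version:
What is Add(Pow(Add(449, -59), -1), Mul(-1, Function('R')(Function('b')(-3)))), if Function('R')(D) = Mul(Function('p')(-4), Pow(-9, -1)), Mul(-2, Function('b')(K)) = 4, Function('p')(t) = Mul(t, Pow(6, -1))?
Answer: Rational(-251, 3510) ≈ -0.071510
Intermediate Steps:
Function('p')(t) = Mul(Rational(1, 6), t) (Function('p')(t) = Mul(t, Rational(1, 6)) = Mul(Rational(1, 6), t))
Function('b')(K) = -2 (Function('b')(K) = Mul(Rational(-1, 2), 4) = -2)
Function('R')(D) = Rational(2, 27) (Function('R')(D) = Mul(Mul(Rational(1, 6), -4), Pow(-9, -1)) = Mul(Rational(-2, 3), Rational(-1, 9)) = Rational(2, 27))
Add(Pow(Add(449, -59), -1), Mul(-1, Function('R')(Function('b')(-3)))) = Add(Pow(Add(449, -59), -1), Mul(-1, Rational(2, 27))) = Add(Pow(390, -1), Rational(-2, 27)) = Add(Rational(1, 390), Rational(-2, 27)) = Rational(-251, 3510)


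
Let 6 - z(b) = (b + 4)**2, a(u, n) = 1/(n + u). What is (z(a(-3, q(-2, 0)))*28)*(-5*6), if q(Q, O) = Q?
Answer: 35448/5 ≈ 7089.6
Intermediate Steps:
z(b) = 6 - (4 + b)**2 (z(b) = 6 - (b + 4)**2 = 6 - (4 + b)**2)
(z(a(-3, q(-2, 0)))*28)*(-5*6) = ((6 - (4 + 1/(-2 - 3))**2)*28)*(-5*6) = ((6 - (4 + 1/(-5))**2)*28)*(-30) = ((6 - (4 - 1/5)**2)*28)*(-30) = ((6 - (19/5)**2)*28)*(-30) = ((6 - 1*361/25)*28)*(-30) = ((6 - 361/25)*28)*(-30) = -211/25*28*(-30) = -5908/25*(-30) = 35448/5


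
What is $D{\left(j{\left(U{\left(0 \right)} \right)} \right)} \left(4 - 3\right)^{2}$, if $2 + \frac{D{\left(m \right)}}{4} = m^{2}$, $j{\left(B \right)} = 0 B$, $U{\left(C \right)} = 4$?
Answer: $-8$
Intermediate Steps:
$j{\left(B \right)} = 0$
$D{\left(m \right)} = -8 + 4 m^{2}$
$D{\left(j{\left(U{\left(0 \right)} \right)} \right)} \left(4 - 3\right)^{2} = \left(-8 + 4 \cdot 0^{2}\right) \left(4 - 3\right)^{2} = \left(-8 + 4 \cdot 0\right) 1^{2} = \left(-8 + 0\right) 1 = \left(-8\right) 1 = -8$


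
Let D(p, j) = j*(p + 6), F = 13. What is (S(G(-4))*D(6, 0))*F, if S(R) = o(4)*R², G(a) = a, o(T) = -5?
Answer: 0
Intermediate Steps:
S(R) = -5*R²
D(p, j) = j*(6 + p)
(S(G(-4))*D(6, 0))*F = ((-5*(-4)²)*(0*(6 + 6)))*13 = ((-5*16)*(0*12))*13 = -80*0*13 = 0*13 = 0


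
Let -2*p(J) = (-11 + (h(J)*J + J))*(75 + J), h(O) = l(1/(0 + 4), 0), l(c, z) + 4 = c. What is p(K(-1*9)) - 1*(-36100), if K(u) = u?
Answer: 142585/4 ≈ 35646.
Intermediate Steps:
l(c, z) = -4 + c
h(O) = -15/4 (h(O) = -4 + 1/(0 + 4) = -4 + 1/4 = -4 + ¼ = -15/4)
p(J) = -(-11 - 11*J/4)*(75 + J)/2 (p(J) = -(-11 + (-15*J/4 + J))*(75 + J)/2 = -(-11 - 11*J/4)*(75 + J)/2)
p(K(-1*9)) - 1*(-36100) = (825/2 + 11*(-1*9)²/8 + 869*(-1*9)/8) - 1*(-36100) = (825/2 + (11/8)*(-9)² + (869/8)*(-9)) + 36100 = (825/2 + (11/8)*81 - 7821/8) + 36100 = (825/2 + 891/8 - 7821/8) + 36100 = -1815/4 + 36100 = 142585/4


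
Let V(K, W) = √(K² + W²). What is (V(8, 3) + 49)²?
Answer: (49 + √73)² ≈ 3311.3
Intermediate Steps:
(V(8, 3) + 49)² = (√(8² + 3²) + 49)² = (√(64 + 9) + 49)² = (√73 + 49)² = (49 + √73)²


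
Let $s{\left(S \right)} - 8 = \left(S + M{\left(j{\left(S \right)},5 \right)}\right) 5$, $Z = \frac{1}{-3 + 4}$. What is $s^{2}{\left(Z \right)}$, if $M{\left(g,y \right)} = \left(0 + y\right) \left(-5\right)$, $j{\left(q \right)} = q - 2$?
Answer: $12544$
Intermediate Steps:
$j{\left(q \right)} = -2 + q$ ($j{\left(q \right)} = q - 2 = -2 + q$)
$M{\left(g,y \right)} = - 5 y$ ($M{\left(g,y \right)} = y \left(-5\right) = - 5 y$)
$Z = 1$ ($Z = 1^{-1} = 1$)
$s{\left(S \right)} = -117 + 5 S$ ($s{\left(S \right)} = 8 + \left(S - 25\right) 5 = 8 + \left(-25 + S\right) 5 = 8 + \left(-125 + 5 S\right) = -117 + 5 S$)
$s^{2}{\left(Z \right)} = \left(-117 + 5 \cdot 1\right)^{2} = \left(-117 + 5\right)^{2} = \left(-112\right)^{2} = 12544$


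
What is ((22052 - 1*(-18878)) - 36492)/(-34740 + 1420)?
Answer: -317/2380 ≈ -0.13319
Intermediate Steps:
((22052 - 1*(-18878)) - 36492)/(-34740 + 1420) = ((22052 + 18878) - 36492)/(-33320) = (40930 - 36492)*(-1/33320) = 4438*(-1/33320) = -317/2380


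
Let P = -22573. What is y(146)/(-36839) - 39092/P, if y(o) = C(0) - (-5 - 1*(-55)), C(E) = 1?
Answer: 1441216265/831566747 ≈ 1.7331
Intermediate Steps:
y(o) = -49 (y(o) = 1 - (-5 - 1*(-55)) = 1 - (-5 + 55) = 1 - 1*50 = 1 - 50 = -49)
y(146)/(-36839) - 39092/P = -49/(-36839) - 39092/(-22573) = -49*(-1/36839) - 39092*(-1/22573) = 49/36839 + 39092/22573 = 1441216265/831566747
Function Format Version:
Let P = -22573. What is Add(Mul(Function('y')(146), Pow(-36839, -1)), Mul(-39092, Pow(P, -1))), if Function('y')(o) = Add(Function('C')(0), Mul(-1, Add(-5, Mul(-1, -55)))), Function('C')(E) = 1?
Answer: Rational(1441216265, 831566747) ≈ 1.7331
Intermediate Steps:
Function('y')(o) = -49 (Function('y')(o) = Add(1, Mul(-1, Add(-5, Mul(-1, -55)))) = Add(1, Mul(-1, Add(-5, 55))) = Add(1, Mul(-1, 50)) = Add(1, -50) = -49)
Add(Mul(Function('y')(146), Pow(-36839, -1)), Mul(-39092, Pow(P, -1))) = Add(Mul(-49, Pow(-36839, -1)), Mul(-39092, Pow(-22573, -1))) = Add(Mul(-49, Rational(-1, 36839)), Mul(-39092, Rational(-1, 22573))) = Add(Rational(49, 36839), Rational(39092, 22573)) = Rational(1441216265, 831566747)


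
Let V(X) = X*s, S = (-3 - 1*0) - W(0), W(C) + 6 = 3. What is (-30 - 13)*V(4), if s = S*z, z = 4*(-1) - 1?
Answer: 0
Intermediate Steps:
z = -5 (z = -4 - 1 = -5)
W(C) = -3 (W(C) = -6 + 3 = -3)
S = 0 (S = (-3 - 1*0) - 1*(-3) = (-3 + 0) + 3 = -3 + 3 = 0)
s = 0 (s = 0*(-5) = 0)
V(X) = 0 (V(X) = X*0 = 0)
(-30 - 13)*V(4) = (-30 - 13)*0 = -43*0 = 0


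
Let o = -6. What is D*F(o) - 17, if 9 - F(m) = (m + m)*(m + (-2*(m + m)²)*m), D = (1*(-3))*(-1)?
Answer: 62002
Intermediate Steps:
D = 3 (D = -3*(-1) = 3)
F(m) = 9 - 2*m*(m - 8*m³) (F(m) = 9 - (m + m)*(m + (-2*(m + m)²)*m) = 9 - 2*m*(m + (-2*4*m²)*m) = 9 - 2*m*(m + (-8*m²)*m) = 9 - 2*m*(m - 8*m³))
D*F(o) - 17 = 3*(9 - 2*(-6)² + 16*(-6)⁴) - 17 = 3*(9 - 2*36 + 16*1296) - 17 = 3*(9 - 72 + 20736) - 17 = 3*20673 - 17 = 62019 - 17 = 62002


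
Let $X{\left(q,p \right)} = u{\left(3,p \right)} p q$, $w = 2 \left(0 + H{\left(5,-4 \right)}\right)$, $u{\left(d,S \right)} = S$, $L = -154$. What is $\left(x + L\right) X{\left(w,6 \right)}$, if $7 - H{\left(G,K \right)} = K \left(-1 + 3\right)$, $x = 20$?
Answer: $-144720$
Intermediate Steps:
$H{\left(G,K \right)} = 7 - 2 K$ ($H{\left(G,K \right)} = 7 - K \left(-1 + 3\right) = 7 - K 2 = 7 - 2 K$)
$w = 30$ ($w = 2 \left(0 + \left(7 - -8\right)\right) = 2 \left(0 + \left(7 + 8\right)\right) = 2 \left(0 + 15\right) = 2 \cdot 15 = 30$)
$X{\left(q,p \right)} = q p^{2}$ ($X{\left(q,p \right)} = p p q = p^{2} q = q p^{2}$)
$\left(x + L\right) X{\left(w,6 \right)} = \left(20 - 154\right) 30 \cdot 6^{2} = - 134 \cdot 30 \cdot 36 = \left(-134\right) 1080 = -144720$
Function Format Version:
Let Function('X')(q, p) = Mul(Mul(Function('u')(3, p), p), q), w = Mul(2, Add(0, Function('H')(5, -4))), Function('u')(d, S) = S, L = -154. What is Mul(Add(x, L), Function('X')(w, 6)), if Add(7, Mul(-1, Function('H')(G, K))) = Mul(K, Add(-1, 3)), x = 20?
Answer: -144720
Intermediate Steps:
Function('H')(G, K) = Add(7, Mul(-2, K)) (Function('H')(G, K) = Add(7, Mul(-1, Mul(K, Add(-1, 3)))) = Add(7, Mul(-1, Mul(K, 2))) = Add(7, Mul(-1, Mul(2, K))) = Add(7, Mul(-2, K)))
w = 30 (w = Mul(2, Add(0, Add(7, Mul(-2, -4)))) = Mul(2, Add(0, Add(7, 8))) = Mul(2, Add(0, 15)) = Mul(2, 15) = 30)
Function('X')(q, p) = Mul(q, Pow(p, 2)) (Function('X')(q, p) = Mul(Mul(p, p), q) = Mul(Pow(p, 2), q) = Mul(q, Pow(p, 2)))
Mul(Add(x, L), Function('X')(w, 6)) = Mul(Add(20, -154), Mul(30, Pow(6, 2))) = Mul(-134, Mul(30, 36)) = Mul(-134, 1080) = -144720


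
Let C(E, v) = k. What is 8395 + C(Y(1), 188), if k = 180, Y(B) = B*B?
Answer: 8575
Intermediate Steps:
Y(B) = B²
C(E, v) = 180
8395 + C(Y(1), 188) = 8395 + 180 = 8575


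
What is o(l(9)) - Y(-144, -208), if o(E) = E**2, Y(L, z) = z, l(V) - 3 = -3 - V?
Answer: 289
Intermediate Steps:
l(V) = -V (l(V) = 3 + (-3 - V) = -V)
o(l(9)) - Y(-144, -208) = (-1*9)**2 - 1*(-208) = (-9)**2 + 208 = 81 + 208 = 289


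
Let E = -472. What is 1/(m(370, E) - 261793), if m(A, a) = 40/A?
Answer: -37/9686337 ≈ -3.8198e-6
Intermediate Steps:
1/(m(370, E) - 261793) = 1/(40/370 - 261793) = 1/(40*(1/370) - 261793) = 1/(4/37 - 261793) = 1/(-9686337/37) = -37/9686337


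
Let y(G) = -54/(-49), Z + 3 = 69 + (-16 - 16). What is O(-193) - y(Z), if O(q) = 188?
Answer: 9158/49 ≈ 186.90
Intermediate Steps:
Z = 34 (Z = -3 + (69 + (-16 - 16)) = -3 + (69 - 32) = -3 + 37 = 34)
y(G) = 54/49 (y(G) = -54*(-1/49) = 54/49)
O(-193) - y(Z) = 188 - 1*54/49 = 188 - 54/49 = 9158/49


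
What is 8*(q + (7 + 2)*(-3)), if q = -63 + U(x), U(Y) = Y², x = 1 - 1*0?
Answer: -712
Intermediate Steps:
x = 1 (x = 1 + 0 = 1)
q = -62 (q = -63 + 1² = -63 + 1 = -62)
8*(q + (7 + 2)*(-3)) = 8*(-62 + (7 + 2)*(-3)) = 8*(-62 + 9*(-3)) = 8*(-62 - 27) = 8*(-89) = -712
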